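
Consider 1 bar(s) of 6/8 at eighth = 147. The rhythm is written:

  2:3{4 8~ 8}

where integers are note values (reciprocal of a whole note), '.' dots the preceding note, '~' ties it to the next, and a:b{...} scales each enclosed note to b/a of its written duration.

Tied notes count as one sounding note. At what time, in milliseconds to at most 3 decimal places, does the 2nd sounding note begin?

1. 0.0ms @ 0 + 1224.49ms (3)
2. 1224.49ms @ 3 + 1224.49ms (3)

note 2 onset = 3b = 1224.49ms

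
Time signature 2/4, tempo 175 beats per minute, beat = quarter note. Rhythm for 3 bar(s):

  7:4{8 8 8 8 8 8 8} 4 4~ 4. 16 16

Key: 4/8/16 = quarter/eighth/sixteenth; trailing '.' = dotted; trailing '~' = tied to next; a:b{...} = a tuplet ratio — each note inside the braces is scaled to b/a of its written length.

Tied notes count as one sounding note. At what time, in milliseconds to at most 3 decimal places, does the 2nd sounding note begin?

1. 0.0ms @ 0 + 97.959ms (2/7)
2. 97.959ms @ 2/7 + 97.959ms (2/7)
3. 195.918ms @ 4/7 + 97.959ms (2/7)
4. 293.878ms @ 6/7 + 97.959ms (2/7)
5. 391.837ms @ 8/7 + 97.959ms (2/7)
6. 489.796ms @ 10/7 + 97.959ms (2/7)
7. 587.755ms @ 12/7 + 97.959ms (2/7)
8. 685.714ms @ 2 + 342.857ms (1)
9. 1028.571ms @ 3 + 857.143ms (5/2)
10. 1885.714ms @ 11/2 + 85.714ms (1/4)
11. 1971.429ms @ 23/4 + 85.714ms (1/4)

note 2 onset = 2/7b = 97.959ms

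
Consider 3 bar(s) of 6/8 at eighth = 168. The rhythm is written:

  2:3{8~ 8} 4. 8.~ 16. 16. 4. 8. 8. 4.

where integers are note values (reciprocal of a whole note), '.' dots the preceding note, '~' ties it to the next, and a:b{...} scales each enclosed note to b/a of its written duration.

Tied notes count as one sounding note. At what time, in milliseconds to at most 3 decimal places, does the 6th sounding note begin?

note 6 onset = 12b = 4285.714ms

1. 0.0ms @ 0 + 1071.429ms (3)
2. 1071.429ms @ 3 + 1071.429ms (3)
3. 2142.857ms @ 6 + 803.571ms (9/4)
4. 2946.429ms @ 33/4 + 267.857ms (3/4)
5. 3214.286ms @ 9 + 1071.429ms (3)
6. 4285.714ms @ 12 + 535.714ms (3/2)
7. 4821.429ms @ 27/2 + 535.714ms (3/2)
8. 5357.143ms @ 15 + 1071.429ms (3)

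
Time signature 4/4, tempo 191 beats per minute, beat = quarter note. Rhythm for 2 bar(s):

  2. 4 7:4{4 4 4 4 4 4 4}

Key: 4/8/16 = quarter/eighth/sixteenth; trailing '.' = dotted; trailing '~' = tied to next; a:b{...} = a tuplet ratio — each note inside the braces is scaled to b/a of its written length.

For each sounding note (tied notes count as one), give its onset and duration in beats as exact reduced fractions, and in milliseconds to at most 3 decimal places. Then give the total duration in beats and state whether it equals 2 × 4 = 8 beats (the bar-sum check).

1) 0.0ms=0b +942.408ms=3b
2) 942.408ms=3b +314.136ms=1b
3) 1256.545ms=4b +179.506ms=4/7b
4) 1436.051ms=32/7b +179.506ms=4/7b
5) 1615.557ms=36/7b +179.506ms=4/7b
6) 1795.064ms=40/7b +179.506ms=4/7b
7) 1974.57ms=44/7b +179.506ms=4/7b
8) 2154.076ms=48/7b +179.506ms=4/7b
9) 2333.583ms=52/7b +179.506ms=4/7b
Σ=8b of 8 (191bpm 4/4) — PASS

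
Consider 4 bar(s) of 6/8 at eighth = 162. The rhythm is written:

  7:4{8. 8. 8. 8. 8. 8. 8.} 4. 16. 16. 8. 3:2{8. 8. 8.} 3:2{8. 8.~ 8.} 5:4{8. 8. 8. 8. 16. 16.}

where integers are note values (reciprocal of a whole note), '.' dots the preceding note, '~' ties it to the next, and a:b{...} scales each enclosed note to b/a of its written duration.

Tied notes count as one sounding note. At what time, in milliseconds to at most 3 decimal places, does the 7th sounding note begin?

1. 0.0ms @ 0 + 317.46ms (6/7)
2. 317.46ms @ 6/7 + 317.46ms (6/7)
3. 634.921ms @ 12/7 + 317.46ms (6/7)
4. 952.381ms @ 18/7 + 317.46ms (6/7)
5. 1269.841ms @ 24/7 + 317.46ms (6/7)
6. 1587.302ms @ 30/7 + 317.46ms (6/7)
7. 1904.762ms @ 36/7 + 317.46ms (6/7)
8. 2222.222ms @ 6 + 1111.111ms (3)
9. 3333.333ms @ 9 + 277.778ms (3/4)
10. 3611.111ms @ 39/4 + 277.778ms (3/4)
11. 3888.889ms @ 21/2 + 555.556ms (3/2)
12. 4444.444ms @ 12 + 370.37ms (1)
13. 4814.815ms @ 13 + 370.37ms (1)
14. 5185.185ms @ 14 + 370.37ms (1)
15. 5555.556ms @ 15 + 370.37ms (1)
16. 5925.926ms @ 16 + 740.741ms (2)
17. 6666.667ms @ 18 + 444.444ms (6/5)
18. 7111.111ms @ 96/5 + 444.444ms (6/5)
19. 7555.556ms @ 102/5 + 444.444ms (6/5)
20. 8000.0ms @ 108/5 + 444.444ms (6/5)
21. 8444.444ms @ 114/5 + 222.222ms (3/5)
22. 8666.667ms @ 117/5 + 222.222ms (3/5)

note 7 onset = 36/7b = 1904.762ms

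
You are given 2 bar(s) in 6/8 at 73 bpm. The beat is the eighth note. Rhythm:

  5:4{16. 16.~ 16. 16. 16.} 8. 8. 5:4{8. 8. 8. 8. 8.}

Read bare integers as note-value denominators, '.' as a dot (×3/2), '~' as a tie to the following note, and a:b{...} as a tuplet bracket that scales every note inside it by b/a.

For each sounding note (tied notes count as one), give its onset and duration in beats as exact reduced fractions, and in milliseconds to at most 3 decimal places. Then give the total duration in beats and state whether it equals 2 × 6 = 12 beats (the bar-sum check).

1) 0.0ms=0b +493.151ms=3/5b
2) 493.151ms=3/5b +986.301ms=6/5b
3) 1479.452ms=9/5b +493.151ms=3/5b
4) 1972.603ms=12/5b +493.151ms=3/5b
5) 2465.753ms=3b +1232.877ms=3/2b
6) 3698.63ms=9/2b +1232.877ms=3/2b
7) 4931.507ms=6b +986.301ms=6/5b
8) 5917.808ms=36/5b +986.301ms=6/5b
9) 6904.11ms=42/5b +986.301ms=6/5b
10) 7890.411ms=48/5b +986.301ms=6/5b
11) 8876.712ms=54/5b +986.301ms=6/5b
Σ=12b of 12 (73bpm 6/8) — PASS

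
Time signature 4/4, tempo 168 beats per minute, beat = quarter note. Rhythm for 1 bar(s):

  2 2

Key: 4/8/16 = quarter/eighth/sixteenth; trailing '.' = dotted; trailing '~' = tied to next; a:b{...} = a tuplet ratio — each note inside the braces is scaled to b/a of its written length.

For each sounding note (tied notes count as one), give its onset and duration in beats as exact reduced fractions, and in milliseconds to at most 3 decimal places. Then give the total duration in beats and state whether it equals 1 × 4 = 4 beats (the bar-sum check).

1) 0.0ms=0b +714.286ms=2b
2) 714.286ms=2b +714.286ms=2b
Σ=4b of 4 (168bpm 4/4) — PASS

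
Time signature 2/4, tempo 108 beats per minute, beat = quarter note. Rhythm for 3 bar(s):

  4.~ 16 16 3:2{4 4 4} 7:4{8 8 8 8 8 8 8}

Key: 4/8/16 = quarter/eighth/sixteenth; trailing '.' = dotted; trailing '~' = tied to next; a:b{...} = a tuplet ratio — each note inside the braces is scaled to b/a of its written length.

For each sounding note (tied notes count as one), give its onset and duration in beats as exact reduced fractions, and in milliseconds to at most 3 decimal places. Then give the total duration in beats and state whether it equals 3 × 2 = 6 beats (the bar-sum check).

1) 0.0ms=0b +972.222ms=7/4b
2) 972.222ms=7/4b +138.889ms=1/4b
3) 1111.111ms=2b +370.37ms=2/3b
4) 1481.481ms=8/3b +370.37ms=2/3b
5) 1851.852ms=10/3b +370.37ms=2/3b
6) 2222.222ms=4b +158.73ms=2/7b
7) 2380.952ms=30/7b +158.73ms=2/7b
8) 2539.683ms=32/7b +158.73ms=2/7b
9) 2698.413ms=34/7b +158.73ms=2/7b
10) 2857.143ms=36/7b +158.73ms=2/7b
11) 3015.873ms=38/7b +158.73ms=2/7b
12) 3174.603ms=40/7b +158.73ms=2/7b
Σ=6b of 6 (108bpm 2/4) — PASS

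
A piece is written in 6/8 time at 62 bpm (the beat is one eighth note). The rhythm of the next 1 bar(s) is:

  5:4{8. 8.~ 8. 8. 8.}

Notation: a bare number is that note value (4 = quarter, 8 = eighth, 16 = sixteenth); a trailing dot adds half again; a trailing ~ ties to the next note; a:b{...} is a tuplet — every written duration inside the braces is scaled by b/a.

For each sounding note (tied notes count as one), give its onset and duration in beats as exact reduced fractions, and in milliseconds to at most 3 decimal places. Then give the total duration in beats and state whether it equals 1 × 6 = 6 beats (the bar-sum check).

1) 0.0ms=0b +1161.29ms=6/5b
2) 1161.29ms=6/5b +2322.581ms=12/5b
3) 3483.871ms=18/5b +1161.29ms=6/5b
4) 4645.161ms=24/5b +1161.29ms=6/5b
Σ=6b of 6 (62bpm 6/8) — PASS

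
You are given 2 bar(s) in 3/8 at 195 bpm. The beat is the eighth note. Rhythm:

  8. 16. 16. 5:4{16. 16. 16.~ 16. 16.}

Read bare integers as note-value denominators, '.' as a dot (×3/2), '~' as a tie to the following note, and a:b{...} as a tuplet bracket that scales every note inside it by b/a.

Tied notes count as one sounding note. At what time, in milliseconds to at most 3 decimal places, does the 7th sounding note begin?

note 7 onset = 27/5b = 1661.538ms

1. 0.0ms @ 0 + 461.538ms (3/2)
2. 461.538ms @ 3/2 + 230.769ms (3/4)
3. 692.308ms @ 9/4 + 230.769ms (3/4)
4. 923.077ms @ 3 + 184.615ms (3/5)
5. 1107.692ms @ 18/5 + 184.615ms (3/5)
6. 1292.308ms @ 21/5 + 369.231ms (6/5)
7. 1661.538ms @ 27/5 + 184.615ms (3/5)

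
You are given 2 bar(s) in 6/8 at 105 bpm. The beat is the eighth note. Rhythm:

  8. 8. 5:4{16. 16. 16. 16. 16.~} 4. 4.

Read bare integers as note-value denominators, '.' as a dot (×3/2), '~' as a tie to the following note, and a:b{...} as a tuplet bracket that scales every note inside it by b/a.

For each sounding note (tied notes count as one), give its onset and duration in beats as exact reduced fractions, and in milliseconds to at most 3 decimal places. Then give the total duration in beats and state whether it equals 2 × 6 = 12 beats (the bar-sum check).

1) 0.0ms=0b +857.143ms=3/2b
2) 857.143ms=3/2b +857.143ms=3/2b
3) 1714.286ms=3b +342.857ms=3/5b
4) 2057.143ms=18/5b +342.857ms=3/5b
5) 2400.0ms=21/5b +342.857ms=3/5b
6) 2742.857ms=24/5b +342.857ms=3/5b
7) 3085.714ms=27/5b +2057.143ms=18/5b
8) 5142.857ms=9b +1714.286ms=3b
Σ=12b of 12 (105bpm 6/8) — PASS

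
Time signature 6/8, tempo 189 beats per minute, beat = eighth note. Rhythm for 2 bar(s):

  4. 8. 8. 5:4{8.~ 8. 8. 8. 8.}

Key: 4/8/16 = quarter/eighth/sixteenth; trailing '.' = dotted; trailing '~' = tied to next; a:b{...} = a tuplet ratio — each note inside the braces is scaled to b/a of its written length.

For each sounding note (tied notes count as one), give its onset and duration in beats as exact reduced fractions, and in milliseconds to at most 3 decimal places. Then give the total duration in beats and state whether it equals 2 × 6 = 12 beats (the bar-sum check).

1) 0.0ms=0b +952.381ms=3b
2) 952.381ms=3b +476.19ms=3/2b
3) 1428.571ms=9/2b +476.19ms=3/2b
4) 1904.762ms=6b +761.905ms=12/5b
5) 2666.667ms=42/5b +380.952ms=6/5b
6) 3047.619ms=48/5b +380.952ms=6/5b
7) 3428.571ms=54/5b +380.952ms=6/5b
Σ=12b of 12 (189bpm 6/8) — PASS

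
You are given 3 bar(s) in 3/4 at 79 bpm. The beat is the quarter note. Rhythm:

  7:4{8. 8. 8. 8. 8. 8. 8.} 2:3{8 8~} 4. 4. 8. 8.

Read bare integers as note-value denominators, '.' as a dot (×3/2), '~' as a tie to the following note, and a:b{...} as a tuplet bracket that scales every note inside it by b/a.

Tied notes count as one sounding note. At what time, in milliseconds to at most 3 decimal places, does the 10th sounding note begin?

1. 0.0ms @ 0 + 325.497ms (3/7)
2. 325.497ms @ 3/7 + 325.497ms (3/7)
3. 650.995ms @ 6/7 + 325.497ms (3/7)
4. 976.492ms @ 9/7 + 325.497ms (3/7)
5. 1301.989ms @ 12/7 + 325.497ms (3/7)
6. 1627.486ms @ 15/7 + 325.497ms (3/7)
7. 1952.984ms @ 18/7 + 325.497ms (3/7)
8. 2278.481ms @ 3 + 569.62ms (3/4)
9. 2848.101ms @ 15/4 + 1708.861ms (9/4)
10. 4556.962ms @ 6 + 1139.241ms (3/2)
11. 5696.203ms @ 15/2 + 569.62ms (3/4)
12. 6265.823ms @ 33/4 + 569.62ms (3/4)

note 10 onset = 6b = 4556.962ms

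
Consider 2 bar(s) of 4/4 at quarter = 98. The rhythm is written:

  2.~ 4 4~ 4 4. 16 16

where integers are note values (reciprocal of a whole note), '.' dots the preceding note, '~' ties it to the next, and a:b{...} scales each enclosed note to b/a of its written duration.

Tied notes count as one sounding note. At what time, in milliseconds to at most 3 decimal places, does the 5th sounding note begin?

1. 0.0ms @ 0 + 2448.98ms (4)
2. 2448.98ms @ 4 + 1224.49ms (2)
3. 3673.469ms @ 6 + 918.367ms (3/2)
4. 4591.837ms @ 15/2 + 153.061ms (1/4)
5. 4744.898ms @ 31/4 + 153.061ms (1/4)

note 5 onset = 31/4b = 4744.898ms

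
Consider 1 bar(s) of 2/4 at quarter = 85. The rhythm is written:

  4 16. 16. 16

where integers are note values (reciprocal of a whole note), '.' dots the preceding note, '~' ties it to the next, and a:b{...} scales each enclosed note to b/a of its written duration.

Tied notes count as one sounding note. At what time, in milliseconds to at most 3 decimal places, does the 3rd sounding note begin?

1. 0.0ms @ 0 + 705.882ms (1)
2. 705.882ms @ 1 + 264.706ms (3/8)
3. 970.588ms @ 11/8 + 264.706ms (3/8)
4. 1235.294ms @ 7/4 + 176.471ms (1/4)

note 3 onset = 11/8b = 970.588ms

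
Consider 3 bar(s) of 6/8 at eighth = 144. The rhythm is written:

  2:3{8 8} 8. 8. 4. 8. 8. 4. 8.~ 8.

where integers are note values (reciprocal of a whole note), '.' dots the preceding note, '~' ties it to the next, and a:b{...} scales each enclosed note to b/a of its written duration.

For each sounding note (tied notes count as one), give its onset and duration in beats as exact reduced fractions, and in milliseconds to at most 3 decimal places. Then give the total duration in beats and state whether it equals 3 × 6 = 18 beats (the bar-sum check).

1) 0.0ms=0b +625.0ms=3/2b
2) 625.0ms=3/2b +625.0ms=3/2b
3) 1250.0ms=3b +625.0ms=3/2b
4) 1875.0ms=9/2b +625.0ms=3/2b
5) 2500.0ms=6b +1250.0ms=3b
6) 3750.0ms=9b +625.0ms=3/2b
7) 4375.0ms=21/2b +625.0ms=3/2b
8) 5000.0ms=12b +1250.0ms=3b
9) 6250.0ms=15b +1250.0ms=3b
Σ=18b of 18 (144bpm 6/8) — PASS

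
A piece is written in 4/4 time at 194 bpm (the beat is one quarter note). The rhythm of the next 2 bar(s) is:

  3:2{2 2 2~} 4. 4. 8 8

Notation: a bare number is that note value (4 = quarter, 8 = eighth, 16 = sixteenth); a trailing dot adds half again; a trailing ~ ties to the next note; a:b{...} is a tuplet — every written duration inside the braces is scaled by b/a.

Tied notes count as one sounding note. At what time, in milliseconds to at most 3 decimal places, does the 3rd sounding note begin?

1. 0.0ms @ 0 + 412.371ms (4/3)
2. 412.371ms @ 4/3 + 412.371ms (4/3)
3. 824.742ms @ 8/3 + 876.289ms (17/6)
4. 1701.031ms @ 11/2 + 463.918ms (3/2)
5. 2164.948ms @ 7 + 154.639ms (1/2)
6. 2319.588ms @ 15/2 + 154.639ms (1/2)

note 3 onset = 8/3b = 824.742ms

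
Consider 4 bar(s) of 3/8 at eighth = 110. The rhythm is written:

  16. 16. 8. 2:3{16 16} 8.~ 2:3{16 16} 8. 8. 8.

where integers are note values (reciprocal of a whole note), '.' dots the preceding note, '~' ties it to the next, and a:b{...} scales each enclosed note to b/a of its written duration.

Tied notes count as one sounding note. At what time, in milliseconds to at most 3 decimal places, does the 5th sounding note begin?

note 5 onset = 15/4b = 2045.455ms

1. 0.0ms @ 0 + 409.091ms (3/4)
2. 409.091ms @ 3/4 + 409.091ms (3/4)
3. 818.182ms @ 3/2 + 818.182ms (3/2)
4. 1636.364ms @ 3 + 409.091ms (3/4)
5. 2045.455ms @ 15/4 + 409.091ms (3/4)
6. 2454.545ms @ 9/2 + 1227.273ms (9/4)
7. 3681.818ms @ 27/4 + 409.091ms (3/4)
8. 4090.909ms @ 15/2 + 818.182ms (3/2)
9. 4909.091ms @ 9 + 818.182ms (3/2)
10. 5727.273ms @ 21/2 + 818.182ms (3/2)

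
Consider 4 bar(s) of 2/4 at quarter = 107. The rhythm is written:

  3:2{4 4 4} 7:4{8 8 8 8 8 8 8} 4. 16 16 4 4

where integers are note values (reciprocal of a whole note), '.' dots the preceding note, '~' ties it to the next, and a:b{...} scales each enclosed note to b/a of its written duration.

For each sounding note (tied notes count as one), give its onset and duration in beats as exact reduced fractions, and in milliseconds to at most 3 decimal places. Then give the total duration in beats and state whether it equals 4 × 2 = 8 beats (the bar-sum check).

1) 0.0ms=0b +373.832ms=2/3b
2) 373.832ms=2/3b +373.832ms=2/3b
3) 747.664ms=4/3b +373.832ms=2/3b
4) 1121.495ms=2b +160.214ms=2/7b
5) 1281.709ms=16/7b +160.214ms=2/7b
6) 1441.923ms=18/7b +160.214ms=2/7b
7) 1602.136ms=20/7b +160.214ms=2/7b
8) 1762.35ms=22/7b +160.214ms=2/7b
9) 1922.563ms=24/7b +160.214ms=2/7b
10) 2082.777ms=26/7b +160.214ms=2/7b
11) 2242.991ms=4b +841.121ms=3/2b
12) 3084.112ms=11/2b +140.187ms=1/4b
13) 3224.299ms=23/4b +140.187ms=1/4b
14) 3364.486ms=6b +560.748ms=1b
15) 3925.234ms=7b +560.748ms=1b
Σ=8b of 8 (107bpm 2/4) — PASS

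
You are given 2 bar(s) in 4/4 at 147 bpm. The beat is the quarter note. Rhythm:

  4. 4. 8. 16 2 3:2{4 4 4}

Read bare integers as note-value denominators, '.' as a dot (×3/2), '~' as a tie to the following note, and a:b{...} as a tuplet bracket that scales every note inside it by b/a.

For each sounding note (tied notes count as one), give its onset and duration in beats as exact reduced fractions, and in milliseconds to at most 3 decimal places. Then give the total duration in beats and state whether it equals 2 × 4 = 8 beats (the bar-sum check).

1) 0.0ms=0b +612.245ms=3/2b
2) 612.245ms=3/2b +612.245ms=3/2b
3) 1224.49ms=3b +306.122ms=3/4b
4) 1530.612ms=15/4b +102.041ms=1/4b
5) 1632.653ms=4b +816.327ms=2b
6) 2448.98ms=6b +272.109ms=2/3b
7) 2721.088ms=20/3b +272.109ms=2/3b
8) 2993.197ms=22/3b +272.109ms=2/3b
Σ=8b of 8 (147bpm 4/4) — PASS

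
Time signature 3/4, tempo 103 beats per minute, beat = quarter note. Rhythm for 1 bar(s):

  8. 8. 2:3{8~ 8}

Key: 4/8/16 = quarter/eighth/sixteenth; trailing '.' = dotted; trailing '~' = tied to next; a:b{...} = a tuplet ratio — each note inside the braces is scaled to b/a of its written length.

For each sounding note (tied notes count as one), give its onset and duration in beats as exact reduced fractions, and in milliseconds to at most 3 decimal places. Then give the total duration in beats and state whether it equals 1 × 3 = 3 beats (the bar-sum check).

1) 0.0ms=0b +436.893ms=3/4b
2) 436.893ms=3/4b +436.893ms=3/4b
3) 873.786ms=3/2b +873.786ms=3/2b
Σ=3b of 3 (103bpm 3/4) — PASS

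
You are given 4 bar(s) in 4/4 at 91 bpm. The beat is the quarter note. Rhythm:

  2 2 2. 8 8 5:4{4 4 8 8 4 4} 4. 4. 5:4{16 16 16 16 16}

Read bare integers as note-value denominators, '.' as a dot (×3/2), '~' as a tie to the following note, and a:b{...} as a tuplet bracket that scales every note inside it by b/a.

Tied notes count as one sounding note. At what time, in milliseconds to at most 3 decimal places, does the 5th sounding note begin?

1. 0.0ms @ 0 + 1318.681ms (2)
2. 1318.681ms @ 2 + 1318.681ms (2)
3. 2637.363ms @ 4 + 1978.022ms (3)
4. 4615.385ms @ 7 + 329.67ms (1/2)
5. 4945.055ms @ 15/2 + 329.67ms (1/2)
6. 5274.725ms @ 8 + 527.473ms (4/5)
7. 5802.198ms @ 44/5 + 527.473ms (4/5)
8. 6329.67ms @ 48/5 + 263.736ms (2/5)
9. 6593.407ms @ 10 + 263.736ms (2/5)
10. 6857.143ms @ 52/5 + 527.473ms (4/5)
11. 7384.615ms @ 56/5 + 527.473ms (4/5)
12. 7912.088ms @ 12 + 989.011ms (3/2)
13. 8901.099ms @ 27/2 + 989.011ms (3/2)
14. 9890.11ms @ 15 + 131.868ms (1/5)
15. 10021.978ms @ 76/5 + 131.868ms (1/5)
16. 10153.846ms @ 77/5 + 131.868ms (1/5)
17. 10285.714ms @ 78/5 + 131.868ms (1/5)
18. 10417.582ms @ 79/5 + 131.868ms (1/5)

note 5 onset = 15/2b = 4945.055ms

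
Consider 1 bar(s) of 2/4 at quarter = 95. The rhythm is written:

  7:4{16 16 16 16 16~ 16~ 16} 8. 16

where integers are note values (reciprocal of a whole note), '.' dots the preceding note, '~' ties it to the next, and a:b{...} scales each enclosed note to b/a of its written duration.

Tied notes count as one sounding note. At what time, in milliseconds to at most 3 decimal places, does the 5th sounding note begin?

1. 0.0ms @ 0 + 90.226ms (1/7)
2. 90.226ms @ 1/7 + 90.226ms (1/7)
3. 180.451ms @ 2/7 + 90.226ms (1/7)
4. 270.677ms @ 3/7 + 90.226ms (1/7)
5. 360.902ms @ 4/7 + 270.677ms (3/7)
6. 631.579ms @ 1 + 473.684ms (3/4)
7. 1105.263ms @ 7/4 + 157.895ms (1/4)

note 5 onset = 4/7b = 360.902ms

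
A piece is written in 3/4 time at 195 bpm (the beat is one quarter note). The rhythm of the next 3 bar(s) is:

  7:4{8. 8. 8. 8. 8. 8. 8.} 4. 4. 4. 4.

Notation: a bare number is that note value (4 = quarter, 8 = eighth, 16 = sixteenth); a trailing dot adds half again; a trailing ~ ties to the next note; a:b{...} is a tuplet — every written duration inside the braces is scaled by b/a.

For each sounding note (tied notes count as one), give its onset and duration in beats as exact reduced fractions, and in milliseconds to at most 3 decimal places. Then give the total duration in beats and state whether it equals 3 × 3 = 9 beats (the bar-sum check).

1) 0.0ms=0b +131.868ms=3/7b
2) 131.868ms=3/7b +131.868ms=3/7b
3) 263.736ms=6/7b +131.868ms=3/7b
4) 395.604ms=9/7b +131.868ms=3/7b
5) 527.473ms=12/7b +131.868ms=3/7b
6) 659.341ms=15/7b +131.868ms=3/7b
7) 791.209ms=18/7b +131.868ms=3/7b
8) 923.077ms=3b +461.538ms=3/2b
9) 1384.615ms=9/2b +461.538ms=3/2b
10) 1846.154ms=6b +461.538ms=3/2b
11) 2307.692ms=15/2b +461.538ms=3/2b
Σ=9b of 9 (195bpm 3/4) — PASS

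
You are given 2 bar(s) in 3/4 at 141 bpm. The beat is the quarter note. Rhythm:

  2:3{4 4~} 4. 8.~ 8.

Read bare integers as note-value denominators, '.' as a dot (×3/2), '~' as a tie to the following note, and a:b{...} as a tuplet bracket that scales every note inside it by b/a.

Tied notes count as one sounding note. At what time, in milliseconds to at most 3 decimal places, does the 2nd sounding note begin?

1. 0.0ms @ 0 + 638.298ms (3/2)
2. 638.298ms @ 3/2 + 1276.596ms (3)
3. 1914.894ms @ 9/2 + 638.298ms (3/2)

note 2 onset = 3/2b = 638.298ms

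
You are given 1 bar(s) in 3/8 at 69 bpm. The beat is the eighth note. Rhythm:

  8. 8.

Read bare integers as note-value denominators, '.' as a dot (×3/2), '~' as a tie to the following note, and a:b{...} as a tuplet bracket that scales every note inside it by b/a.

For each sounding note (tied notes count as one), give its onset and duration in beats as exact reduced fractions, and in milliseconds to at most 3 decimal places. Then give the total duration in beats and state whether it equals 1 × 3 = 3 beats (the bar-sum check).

1) 0.0ms=0b +1304.348ms=3/2b
2) 1304.348ms=3/2b +1304.348ms=3/2b
Σ=3b of 3 (69bpm 3/8) — PASS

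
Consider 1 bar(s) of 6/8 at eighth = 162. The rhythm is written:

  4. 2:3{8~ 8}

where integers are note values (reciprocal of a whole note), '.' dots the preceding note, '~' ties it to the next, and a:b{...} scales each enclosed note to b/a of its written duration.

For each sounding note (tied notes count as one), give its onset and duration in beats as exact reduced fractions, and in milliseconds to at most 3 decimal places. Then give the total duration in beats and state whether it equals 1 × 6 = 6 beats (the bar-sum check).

1) 0.0ms=0b +1111.111ms=3b
2) 1111.111ms=3b +1111.111ms=3b
Σ=6b of 6 (162bpm 6/8) — PASS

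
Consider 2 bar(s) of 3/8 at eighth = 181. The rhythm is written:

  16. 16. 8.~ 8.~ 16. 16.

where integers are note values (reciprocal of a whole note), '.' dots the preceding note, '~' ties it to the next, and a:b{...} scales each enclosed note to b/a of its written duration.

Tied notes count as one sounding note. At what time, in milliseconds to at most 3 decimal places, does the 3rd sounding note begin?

note 3 onset = 3/2b = 497.238ms

1. 0.0ms @ 0 + 248.619ms (3/4)
2. 248.619ms @ 3/4 + 248.619ms (3/4)
3. 497.238ms @ 3/2 + 1243.094ms (15/4)
4. 1740.331ms @ 21/4 + 248.619ms (3/4)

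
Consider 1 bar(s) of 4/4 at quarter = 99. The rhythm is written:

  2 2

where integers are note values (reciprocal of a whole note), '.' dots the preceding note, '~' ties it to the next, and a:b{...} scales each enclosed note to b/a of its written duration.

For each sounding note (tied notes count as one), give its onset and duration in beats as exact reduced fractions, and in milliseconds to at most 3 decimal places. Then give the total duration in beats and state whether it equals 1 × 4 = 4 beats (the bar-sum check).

1) 0.0ms=0b +1212.121ms=2b
2) 1212.121ms=2b +1212.121ms=2b
Σ=4b of 4 (99bpm 4/4) — PASS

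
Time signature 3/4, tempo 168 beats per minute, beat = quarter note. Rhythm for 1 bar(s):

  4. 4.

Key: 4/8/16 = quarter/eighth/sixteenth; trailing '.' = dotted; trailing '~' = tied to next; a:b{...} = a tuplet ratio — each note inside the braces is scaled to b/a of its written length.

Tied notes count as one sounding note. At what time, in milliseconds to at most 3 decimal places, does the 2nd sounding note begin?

note 2 onset = 3/2b = 535.714ms

1. 0.0ms @ 0 + 535.714ms (3/2)
2. 535.714ms @ 3/2 + 535.714ms (3/2)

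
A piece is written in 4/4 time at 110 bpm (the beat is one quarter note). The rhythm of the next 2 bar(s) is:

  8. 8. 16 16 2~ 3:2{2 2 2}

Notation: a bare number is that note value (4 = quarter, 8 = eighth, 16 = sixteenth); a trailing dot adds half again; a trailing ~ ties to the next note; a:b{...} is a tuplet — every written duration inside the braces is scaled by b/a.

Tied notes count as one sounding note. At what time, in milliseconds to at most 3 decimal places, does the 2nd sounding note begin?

note 2 onset = 3/4b = 409.091ms

1. 0.0ms @ 0 + 409.091ms (3/4)
2. 409.091ms @ 3/4 + 409.091ms (3/4)
3. 818.182ms @ 3/2 + 136.364ms (1/4)
4. 954.545ms @ 7/4 + 136.364ms (1/4)
5. 1090.909ms @ 2 + 1818.182ms (10/3)
6. 2909.091ms @ 16/3 + 727.273ms (4/3)
7. 3636.364ms @ 20/3 + 727.273ms (4/3)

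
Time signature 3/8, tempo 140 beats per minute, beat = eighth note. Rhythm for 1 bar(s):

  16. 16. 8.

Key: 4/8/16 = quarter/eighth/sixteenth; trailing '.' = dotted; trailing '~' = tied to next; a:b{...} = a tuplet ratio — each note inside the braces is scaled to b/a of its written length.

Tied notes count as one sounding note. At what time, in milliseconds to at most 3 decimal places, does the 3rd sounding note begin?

note 3 onset = 3/2b = 642.857ms

1. 0.0ms @ 0 + 321.429ms (3/4)
2. 321.429ms @ 3/4 + 321.429ms (3/4)
3. 642.857ms @ 3/2 + 642.857ms (3/2)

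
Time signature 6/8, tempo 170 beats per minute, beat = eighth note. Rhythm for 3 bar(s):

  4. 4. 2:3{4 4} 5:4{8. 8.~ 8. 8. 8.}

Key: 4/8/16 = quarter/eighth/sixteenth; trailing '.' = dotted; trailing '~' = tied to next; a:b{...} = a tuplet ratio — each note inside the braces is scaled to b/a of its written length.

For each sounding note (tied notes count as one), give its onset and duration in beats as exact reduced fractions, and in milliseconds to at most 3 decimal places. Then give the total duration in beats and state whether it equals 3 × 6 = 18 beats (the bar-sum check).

1) 0.0ms=0b +1058.824ms=3b
2) 1058.824ms=3b +1058.824ms=3b
3) 2117.647ms=6b +1058.824ms=3b
4) 3176.471ms=9b +1058.824ms=3b
5) 4235.294ms=12b +423.529ms=6/5b
6) 4658.824ms=66/5b +847.059ms=12/5b
7) 5505.882ms=78/5b +423.529ms=6/5b
8) 5929.412ms=84/5b +423.529ms=6/5b
Σ=18b of 18 (170bpm 6/8) — PASS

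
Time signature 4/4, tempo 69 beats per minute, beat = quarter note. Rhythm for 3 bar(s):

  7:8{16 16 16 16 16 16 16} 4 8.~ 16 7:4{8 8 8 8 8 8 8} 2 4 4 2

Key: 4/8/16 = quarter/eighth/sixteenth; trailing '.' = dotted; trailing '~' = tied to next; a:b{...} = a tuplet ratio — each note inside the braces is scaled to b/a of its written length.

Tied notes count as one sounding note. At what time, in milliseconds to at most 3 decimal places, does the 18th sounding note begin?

note 18 onset = 8b = 6956.522ms

1. 0.0ms @ 0 + 248.447ms (2/7)
2. 248.447ms @ 2/7 + 248.447ms (2/7)
3. 496.894ms @ 4/7 + 248.447ms (2/7)
4. 745.342ms @ 6/7 + 248.447ms (2/7)
5. 993.789ms @ 8/7 + 248.447ms (2/7)
6. 1242.236ms @ 10/7 + 248.447ms (2/7)
7. 1490.683ms @ 12/7 + 248.447ms (2/7)
8. 1739.13ms @ 2 + 869.565ms (1)
9. 2608.696ms @ 3 + 869.565ms (1)
10. 3478.261ms @ 4 + 248.447ms (2/7)
11. 3726.708ms @ 30/7 + 248.447ms (2/7)
12. 3975.155ms @ 32/7 + 248.447ms (2/7)
13. 4223.602ms @ 34/7 + 248.447ms (2/7)
14. 4472.05ms @ 36/7 + 248.447ms (2/7)
15. 4720.497ms @ 38/7 + 248.447ms (2/7)
16. 4968.944ms @ 40/7 + 248.447ms (2/7)
17. 5217.391ms @ 6 + 1739.13ms (2)
18. 6956.522ms @ 8 + 869.565ms (1)
19. 7826.087ms @ 9 + 869.565ms (1)
20. 8695.652ms @ 10 + 1739.13ms (2)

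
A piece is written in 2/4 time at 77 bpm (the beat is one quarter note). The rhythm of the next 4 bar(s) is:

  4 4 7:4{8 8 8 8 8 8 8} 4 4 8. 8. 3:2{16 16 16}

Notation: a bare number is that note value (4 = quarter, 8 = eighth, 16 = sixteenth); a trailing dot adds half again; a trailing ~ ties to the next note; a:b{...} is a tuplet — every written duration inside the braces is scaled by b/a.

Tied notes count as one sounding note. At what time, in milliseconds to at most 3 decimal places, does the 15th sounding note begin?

note 15 onset = 23/3b = 5974.026ms

1. 0.0ms @ 0 + 779.221ms (1)
2. 779.221ms @ 1 + 779.221ms (1)
3. 1558.442ms @ 2 + 222.635ms (2/7)
4. 1781.076ms @ 16/7 + 222.635ms (2/7)
5. 2003.711ms @ 18/7 + 222.635ms (2/7)
6. 2226.345ms @ 20/7 + 222.635ms (2/7)
7. 2448.98ms @ 22/7 + 222.635ms (2/7)
8. 2671.614ms @ 24/7 + 222.635ms (2/7)
9. 2894.249ms @ 26/7 + 222.635ms (2/7)
10. 3116.883ms @ 4 + 779.221ms (1)
11. 3896.104ms @ 5 + 779.221ms (1)
12. 4675.325ms @ 6 + 584.416ms (3/4)
13. 5259.74ms @ 27/4 + 584.416ms (3/4)
14. 5844.156ms @ 15/2 + 129.87ms (1/6)
15. 5974.026ms @ 23/3 + 129.87ms (1/6)
16. 6103.896ms @ 47/6 + 129.87ms (1/6)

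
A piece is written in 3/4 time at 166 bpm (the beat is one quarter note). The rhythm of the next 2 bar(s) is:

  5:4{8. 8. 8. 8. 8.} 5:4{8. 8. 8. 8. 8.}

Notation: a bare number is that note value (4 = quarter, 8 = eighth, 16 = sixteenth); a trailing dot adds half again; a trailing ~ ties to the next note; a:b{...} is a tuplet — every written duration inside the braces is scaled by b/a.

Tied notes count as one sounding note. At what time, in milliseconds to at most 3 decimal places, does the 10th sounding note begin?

1. 0.0ms @ 0 + 216.867ms (3/5)
2. 216.867ms @ 3/5 + 216.867ms (3/5)
3. 433.735ms @ 6/5 + 216.867ms (3/5)
4. 650.602ms @ 9/5 + 216.867ms (3/5)
5. 867.47ms @ 12/5 + 216.867ms (3/5)
6. 1084.337ms @ 3 + 216.867ms (3/5)
7. 1301.205ms @ 18/5 + 216.867ms (3/5)
8. 1518.072ms @ 21/5 + 216.867ms (3/5)
9. 1734.94ms @ 24/5 + 216.867ms (3/5)
10. 1951.807ms @ 27/5 + 216.867ms (3/5)

note 10 onset = 27/5b = 1951.807ms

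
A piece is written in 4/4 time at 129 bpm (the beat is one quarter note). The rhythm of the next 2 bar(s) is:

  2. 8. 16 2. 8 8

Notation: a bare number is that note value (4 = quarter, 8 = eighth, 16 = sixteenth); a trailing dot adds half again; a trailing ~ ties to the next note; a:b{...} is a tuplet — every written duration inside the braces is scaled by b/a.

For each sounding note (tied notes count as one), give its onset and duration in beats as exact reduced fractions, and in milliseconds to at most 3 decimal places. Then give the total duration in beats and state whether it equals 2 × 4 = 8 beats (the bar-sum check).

1) 0.0ms=0b +1395.349ms=3b
2) 1395.349ms=3b +348.837ms=3/4b
3) 1744.186ms=15/4b +116.279ms=1/4b
4) 1860.465ms=4b +1395.349ms=3b
5) 3255.814ms=7b +232.558ms=1/2b
6) 3488.372ms=15/2b +232.558ms=1/2b
Σ=8b of 8 (129bpm 4/4) — PASS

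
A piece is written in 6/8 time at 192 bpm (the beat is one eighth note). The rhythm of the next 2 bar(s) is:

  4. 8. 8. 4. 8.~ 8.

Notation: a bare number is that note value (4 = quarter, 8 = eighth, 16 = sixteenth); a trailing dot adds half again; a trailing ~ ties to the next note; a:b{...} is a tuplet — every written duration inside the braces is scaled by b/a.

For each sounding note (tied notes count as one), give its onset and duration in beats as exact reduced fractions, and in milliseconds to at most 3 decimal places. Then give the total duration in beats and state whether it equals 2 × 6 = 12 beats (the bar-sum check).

1) 0.0ms=0b +937.5ms=3b
2) 937.5ms=3b +468.75ms=3/2b
3) 1406.25ms=9/2b +468.75ms=3/2b
4) 1875.0ms=6b +937.5ms=3b
5) 2812.5ms=9b +937.5ms=3b
Σ=12b of 12 (192bpm 6/8) — PASS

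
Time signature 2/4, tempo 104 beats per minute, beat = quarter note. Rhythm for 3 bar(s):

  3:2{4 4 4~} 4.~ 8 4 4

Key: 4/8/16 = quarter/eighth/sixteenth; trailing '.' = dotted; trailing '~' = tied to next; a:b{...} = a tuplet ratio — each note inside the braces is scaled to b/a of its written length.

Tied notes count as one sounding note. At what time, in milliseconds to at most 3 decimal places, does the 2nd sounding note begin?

note 2 onset = 2/3b = 384.615ms

1. 0.0ms @ 0 + 384.615ms (2/3)
2. 384.615ms @ 2/3 + 384.615ms (2/3)
3. 769.231ms @ 4/3 + 1538.462ms (8/3)
4. 2307.692ms @ 4 + 576.923ms (1)
5. 2884.615ms @ 5 + 576.923ms (1)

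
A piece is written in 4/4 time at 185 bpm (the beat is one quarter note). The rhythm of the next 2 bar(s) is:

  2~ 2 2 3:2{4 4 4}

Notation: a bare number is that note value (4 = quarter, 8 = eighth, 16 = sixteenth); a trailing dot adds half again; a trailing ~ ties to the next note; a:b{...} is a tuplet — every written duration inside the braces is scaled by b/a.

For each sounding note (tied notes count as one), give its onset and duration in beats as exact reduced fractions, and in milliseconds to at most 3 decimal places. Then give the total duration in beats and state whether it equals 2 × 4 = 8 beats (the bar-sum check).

1) 0.0ms=0b +1297.297ms=4b
2) 1297.297ms=4b +648.649ms=2b
3) 1945.946ms=6b +216.216ms=2/3b
4) 2162.162ms=20/3b +216.216ms=2/3b
5) 2378.378ms=22/3b +216.216ms=2/3b
Σ=8b of 8 (185bpm 4/4) — PASS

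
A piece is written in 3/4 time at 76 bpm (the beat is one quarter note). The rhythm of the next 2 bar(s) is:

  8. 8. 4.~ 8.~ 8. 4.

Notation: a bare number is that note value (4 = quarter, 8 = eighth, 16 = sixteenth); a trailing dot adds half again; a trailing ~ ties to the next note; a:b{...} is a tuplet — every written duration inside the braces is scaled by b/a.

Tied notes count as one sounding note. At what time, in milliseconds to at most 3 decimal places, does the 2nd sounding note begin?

1. 0.0ms @ 0 + 592.105ms (3/4)
2. 592.105ms @ 3/4 + 592.105ms (3/4)
3. 1184.211ms @ 3/2 + 2368.421ms (3)
4. 3552.632ms @ 9/2 + 1184.211ms (3/2)

note 2 onset = 3/4b = 592.105ms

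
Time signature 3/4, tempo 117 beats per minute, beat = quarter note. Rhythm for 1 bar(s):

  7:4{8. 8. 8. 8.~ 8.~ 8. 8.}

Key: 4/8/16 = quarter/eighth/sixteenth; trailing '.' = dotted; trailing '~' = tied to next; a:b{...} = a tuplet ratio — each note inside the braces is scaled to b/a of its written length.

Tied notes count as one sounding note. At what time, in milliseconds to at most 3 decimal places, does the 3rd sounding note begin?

note 3 onset = 6/7b = 439.56ms

1. 0.0ms @ 0 + 219.78ms (3/7)
2. 219.78ms @ 3/7 + 219.78ms (3/7)
3. 439.56ms @ 6/7 + 219.78ms (3/7)
4. 659.341ms @ 9/7 + 659.341ms (9/7)
5. 1318.681ms @ 18/7 + 219.78ms (3/7)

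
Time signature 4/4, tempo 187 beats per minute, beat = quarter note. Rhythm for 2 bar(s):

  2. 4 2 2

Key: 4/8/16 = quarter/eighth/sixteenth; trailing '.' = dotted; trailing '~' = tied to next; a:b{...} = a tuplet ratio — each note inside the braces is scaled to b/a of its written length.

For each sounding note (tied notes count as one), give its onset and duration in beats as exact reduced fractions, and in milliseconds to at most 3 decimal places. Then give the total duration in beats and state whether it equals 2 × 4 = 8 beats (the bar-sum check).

1) 0.0ms=0b +962.567ms=3b
2) 962.567ms=3b +320.856ms=1b
3) 1283.422ms=4b +641.711ms=2b
4) 1925.134ms=6b +641.711ms=2b
Σ=8b of 8 (187bpm 4/4) — PASS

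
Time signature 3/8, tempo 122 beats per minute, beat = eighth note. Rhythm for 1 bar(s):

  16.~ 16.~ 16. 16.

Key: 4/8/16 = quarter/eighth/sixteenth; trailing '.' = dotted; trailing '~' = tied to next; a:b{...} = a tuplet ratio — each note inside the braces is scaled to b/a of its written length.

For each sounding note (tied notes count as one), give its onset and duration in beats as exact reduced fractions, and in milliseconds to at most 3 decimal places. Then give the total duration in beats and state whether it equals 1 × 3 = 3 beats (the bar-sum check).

1) 0.0ms=0b +1106.557ms=9/4b
2) 1106.557ms=9/4b +368.852ms=3/4b
Σ=3b of 3 (122bpm 3/8) — PASS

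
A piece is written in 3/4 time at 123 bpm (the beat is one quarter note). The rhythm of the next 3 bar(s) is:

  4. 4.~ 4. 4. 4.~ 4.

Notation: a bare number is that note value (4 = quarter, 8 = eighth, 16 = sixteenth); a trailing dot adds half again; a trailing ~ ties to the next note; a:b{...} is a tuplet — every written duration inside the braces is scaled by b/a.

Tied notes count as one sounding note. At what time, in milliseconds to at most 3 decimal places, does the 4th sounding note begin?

1. 0.0ms @ 0 + 731.707ms (3/2)
2. 731.707ms @ 3/2 + 1463.415ms (3)
3. 2195.122ms @ 9/2 + 731.707ms (3/2)
4. 2926.829ms @ 6 + 1463.415ms (3)

note 4 onset = 6b = 2926.829ms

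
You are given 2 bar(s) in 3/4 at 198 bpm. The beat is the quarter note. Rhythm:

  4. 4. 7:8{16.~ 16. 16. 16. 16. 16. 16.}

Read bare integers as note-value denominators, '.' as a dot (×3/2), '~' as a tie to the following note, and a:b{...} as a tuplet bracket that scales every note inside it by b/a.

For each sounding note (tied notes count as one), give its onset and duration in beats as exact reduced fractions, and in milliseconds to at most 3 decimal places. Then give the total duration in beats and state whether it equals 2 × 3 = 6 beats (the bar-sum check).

1) 0.0ms=0b +454.545ms=3/2b
2) 454.545ms=3/2b +454.545ms=3/2b
3) 909.091ms=3b +259.74ms=6/7b
4) 1168.831ms=27/7b +129.87ms=3/7b
5) 1298.701ms=30/7b +129.87ms=3/7b
6) 1428.571ms=33/7b +129.87ms=3/7b
7) 1558.442ms=36/7b +129.87ms=3/7b
8) 1688.312ms=39/7b +129.87ms=3/7b
Σ=6b of 6 (198bpm 3/4) — PASS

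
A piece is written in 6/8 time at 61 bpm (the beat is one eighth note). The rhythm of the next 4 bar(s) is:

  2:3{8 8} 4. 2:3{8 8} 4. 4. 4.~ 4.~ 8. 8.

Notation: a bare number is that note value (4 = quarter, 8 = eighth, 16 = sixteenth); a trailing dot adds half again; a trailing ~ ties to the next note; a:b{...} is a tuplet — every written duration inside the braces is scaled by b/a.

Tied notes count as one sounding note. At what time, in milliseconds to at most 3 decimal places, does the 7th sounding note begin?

note 7 onset = 12b = 11803.279ms

1. 0.0ms @ 0 + 1475.41ms (3/2)
2. 1475.41ms @ 3/2 + 1475.41ms (3/2)
3. 2950.82ms @ 3 + 2950.82ms (3)
4. 5901.639ms @ 6 + 1475.41ms (3/2)
5. 7377.049ms @ 15/2 + 1475.41ms (3/2)
6. 8852.459ms @ 9 + 2950.82ms (3)
7. 11803.279ms @ 12 + 2950.82ms (3)
8. 14754.098ms @ 15 + 7377.049ms (15/2)
9. 22131.148ms @ 45/2 + 1475.41ms (3/2)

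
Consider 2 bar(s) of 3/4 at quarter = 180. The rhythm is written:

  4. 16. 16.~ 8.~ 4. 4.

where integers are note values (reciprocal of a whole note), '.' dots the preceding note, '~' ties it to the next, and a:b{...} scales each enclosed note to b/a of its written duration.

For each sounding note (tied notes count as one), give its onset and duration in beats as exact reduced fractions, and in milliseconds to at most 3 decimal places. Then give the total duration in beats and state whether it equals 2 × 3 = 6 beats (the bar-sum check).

1) 0.0ms=0b +500.0ms=3/2b
2) 500.0ms=3/2b +125.0ms=3/8b
3) 625.0ms=15/8b +875.0ms=21/8b
4) 1500.0ms=9/2b +500.0ms=3/2b
Σ=6b of 6 (180bpm 3/4) — PASS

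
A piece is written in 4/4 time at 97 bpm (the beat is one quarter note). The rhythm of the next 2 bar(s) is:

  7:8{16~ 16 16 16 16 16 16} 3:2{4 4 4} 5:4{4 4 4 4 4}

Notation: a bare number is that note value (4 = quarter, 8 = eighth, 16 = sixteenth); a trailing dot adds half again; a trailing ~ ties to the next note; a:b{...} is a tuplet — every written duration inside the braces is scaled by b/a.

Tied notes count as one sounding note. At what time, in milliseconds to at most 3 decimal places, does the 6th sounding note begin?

1. 0.0ms @ 0 + 353.461ms (4/7)
2. 353.461ms @ 4/7 + 176.73ms (2/7)
3. 530.191ms @ 6/7 + 176.73ms (2/7)
4. 706.922ms @ 8/7 + 176.73ms (2/7)
5. 883.652ms @ 10/7 + 176.73ms (2/7)
6. 1060.383ms @ 12/7 + 176.73ms (2/7)
7. 1237.113ms @ 2 + 412.371ms (2/3)
8. 1649.485ms @ 8/3 + 412.371ms (2/3)
9. 2061.856ms @ 10/3 + 412.371ms (2/3)
10. 2474.227ms @ 4 + 494.845ms (4/5)
11. 2969.072ms @ 24/5 + 494.845ms (4/5)
12. 3463.918ms @ 28/5 + 494.845ms (4/5)
13. 3958.763ms @ 32/5 + 494.845ms (4/5)
14. 4453.608ms @ 36/5 + 494.845ms (4/5)

note 6 onset = 12/7b = 1060.383ms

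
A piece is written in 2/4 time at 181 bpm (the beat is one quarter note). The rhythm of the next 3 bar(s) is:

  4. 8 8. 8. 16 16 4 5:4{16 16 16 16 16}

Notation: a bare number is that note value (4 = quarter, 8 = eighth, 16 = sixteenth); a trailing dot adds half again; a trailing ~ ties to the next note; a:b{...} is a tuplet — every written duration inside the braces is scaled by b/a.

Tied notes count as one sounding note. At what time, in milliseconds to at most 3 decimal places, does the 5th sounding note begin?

1. 0.0ms @ 0 + 497.238ms (3/2)
2. 497.238ms @ 3/2 + 165.746ms (1/2)
3. 662.983ms @ 2 + 248.619ms (3/4)
4. 911.602ms @ 11/4 + 248.619ms (3/4)
5. 1160.221ms @ 7/2 + 82.873ms (1/4)
6. 1243.094ms @ 15/4 + 82.873ms (1/4)
7. 1325.967ms @ 4 + 331.492ms (1)
8. 1657.459ms @ 5 + 66.298ms (1/5)
9. 1723.757ms @ 26/5 + 66.298ms (1/5)
10. 1790.055ms @ 27/5 + 66.298ms (1/5)
11. 1856.354ms @ 28/5 + 66.298ms (1/5)
12. 1922.652ms @ 29/5 + 66.298ms (1/5)

note 5 onset = 7/2b = 1160.221ms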